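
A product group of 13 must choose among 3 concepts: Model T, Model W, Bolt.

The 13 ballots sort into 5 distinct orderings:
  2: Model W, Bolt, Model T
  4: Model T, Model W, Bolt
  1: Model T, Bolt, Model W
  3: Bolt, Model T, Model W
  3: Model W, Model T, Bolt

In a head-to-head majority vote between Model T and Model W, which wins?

Model T

Ballots ranking Model T above Model W: 4 + 1 + 3 = 8.
Ballots ranking Model W above Model T: 13 − 8 = 5.
Model T wins the head-to-head 8–5.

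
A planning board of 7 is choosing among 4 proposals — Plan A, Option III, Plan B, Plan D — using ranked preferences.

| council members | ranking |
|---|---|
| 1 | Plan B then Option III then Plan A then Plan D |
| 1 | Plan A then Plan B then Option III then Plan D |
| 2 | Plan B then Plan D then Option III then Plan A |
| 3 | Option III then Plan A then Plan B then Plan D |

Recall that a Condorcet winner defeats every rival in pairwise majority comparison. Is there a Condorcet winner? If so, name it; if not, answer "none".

Check each pair by majority over 7 ballots:
Plan A vs Option III: 1 for Plan A, 6 for Option III — Option III by 6–1.
Plan A vs Plan B: Plan A preferred on 1+3 = 4 ballots; Plan A wins 4–3.
Plan A vs Plan D: 5 to 2, Plan A.
Option III vs Plan B: 3 for Option III, 4 for Plan B — Plan B by 4–3.
Option III vs Plan D: Option III, 5–2.
Plan B vs Plan D: 7 to 0, Plan B.
Every option loses at least once (Plan A loses to Option III; Option III loses to Plan B; Plan B loses to Plan A; Plan D loses to Plan A). The majority relation contains the cycle Plan A > Plan B > Option III > Plan A, so there is no Condorcet winner.

none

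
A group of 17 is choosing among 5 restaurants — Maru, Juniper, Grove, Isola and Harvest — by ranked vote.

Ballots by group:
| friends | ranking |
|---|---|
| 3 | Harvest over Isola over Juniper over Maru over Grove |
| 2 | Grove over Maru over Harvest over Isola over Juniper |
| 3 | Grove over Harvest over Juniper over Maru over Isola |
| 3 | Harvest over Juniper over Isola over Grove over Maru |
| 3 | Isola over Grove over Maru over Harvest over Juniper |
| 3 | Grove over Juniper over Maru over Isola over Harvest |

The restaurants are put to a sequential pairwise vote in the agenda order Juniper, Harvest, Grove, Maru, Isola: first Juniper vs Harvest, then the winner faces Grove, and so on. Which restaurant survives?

Isola

Round 1: Juniper vs Harvest — 3–14, Harvest advances.
Round 2: Harvest vs Grove — 6–11, Grove advances.
Round 3: Grove vs Maru — 14–3, Grove advances.
Round 4: Grove vs Isola — 8–9, Isola advances.
The agenda winner is Isola.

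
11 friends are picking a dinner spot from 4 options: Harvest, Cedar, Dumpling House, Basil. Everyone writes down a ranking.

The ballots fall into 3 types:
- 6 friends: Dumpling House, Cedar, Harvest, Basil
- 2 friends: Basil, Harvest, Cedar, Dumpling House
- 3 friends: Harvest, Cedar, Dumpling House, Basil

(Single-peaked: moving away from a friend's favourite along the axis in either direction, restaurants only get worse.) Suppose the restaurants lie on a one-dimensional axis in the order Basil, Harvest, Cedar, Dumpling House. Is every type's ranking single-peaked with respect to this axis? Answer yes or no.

yes

Axis positions: Basil=1, Harvest=2, Cedar=3, Dumpling House=4.
Type 1 (peak Dumpling House at position 4): ranking walks positions 4-3-2-1, expanding outward from the peak — single-peaked.
Type 2 (peak Basil at position 1): ranking walks positions 1-2-3-4, expanding outward from the peak — single-peaked.
Type 3 (peak Harvest at position 2): ranking walks positions 2-3-4-1, expanding outward from the peak — single-peaked.
Every ranking is single-peaked on this axis.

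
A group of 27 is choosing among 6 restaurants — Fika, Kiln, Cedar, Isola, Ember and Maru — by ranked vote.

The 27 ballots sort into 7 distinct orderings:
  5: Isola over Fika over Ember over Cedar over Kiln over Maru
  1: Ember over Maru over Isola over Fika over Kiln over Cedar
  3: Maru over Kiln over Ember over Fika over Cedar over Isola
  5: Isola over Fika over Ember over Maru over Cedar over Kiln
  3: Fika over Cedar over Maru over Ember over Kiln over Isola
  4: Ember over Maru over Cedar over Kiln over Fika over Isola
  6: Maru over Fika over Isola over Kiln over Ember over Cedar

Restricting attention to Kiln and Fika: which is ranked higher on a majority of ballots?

Ballots ranking Kiln above Fika: 3 + 4 = 7.
Ballots ranking Fika above Kiln: 27 − 7 = 20.
Fika wins the head-to-head 20–7.

Fika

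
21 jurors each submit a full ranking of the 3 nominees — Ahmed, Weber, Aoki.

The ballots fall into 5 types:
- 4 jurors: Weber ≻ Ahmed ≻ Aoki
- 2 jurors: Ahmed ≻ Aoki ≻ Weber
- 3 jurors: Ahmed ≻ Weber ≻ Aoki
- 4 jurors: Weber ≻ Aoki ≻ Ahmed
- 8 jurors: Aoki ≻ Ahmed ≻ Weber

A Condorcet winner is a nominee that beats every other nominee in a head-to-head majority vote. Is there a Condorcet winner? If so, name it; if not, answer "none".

Check each pair by majority over 21 ballots:
Ahmed vs Weber: Ahmed wins 13–8.
Ahmed vs Aoki: 4+2+3 = 9 for Ahmed, 12 for Aoki — Aoki by 12–9.
Weber–Aoki: Weber 11–10.
Every nominee loses at least once (Ahmed loses to Aoki; Weber loses to Ahmed; Aoki loses to Weber). The majority relation contains the cycle Ahmed > Weber > Aoki > Ahmed, so there is no Condorcet winner.

none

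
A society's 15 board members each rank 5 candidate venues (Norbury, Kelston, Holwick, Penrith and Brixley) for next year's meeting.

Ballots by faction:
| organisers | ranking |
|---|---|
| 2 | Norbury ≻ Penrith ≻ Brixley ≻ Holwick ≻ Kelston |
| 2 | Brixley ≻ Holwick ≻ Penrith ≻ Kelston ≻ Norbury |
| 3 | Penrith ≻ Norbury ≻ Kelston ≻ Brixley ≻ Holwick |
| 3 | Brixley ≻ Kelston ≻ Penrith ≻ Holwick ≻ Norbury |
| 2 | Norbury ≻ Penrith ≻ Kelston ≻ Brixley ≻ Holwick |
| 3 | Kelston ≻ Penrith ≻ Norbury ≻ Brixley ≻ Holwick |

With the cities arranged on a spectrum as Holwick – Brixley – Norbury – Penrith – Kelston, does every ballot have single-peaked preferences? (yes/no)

no

Axis positions: Holwick=1, Brixley=2, Norbury=3, Penrith=4, Kelston=5.
Faction 1 (peak Norbury at position 3): ranking walks positions 3-4-2-1-5, expanding outward from the peak — single-peaked.
Faction 2: ranking walks positions 2-1-4-5-3; Penrith is ranked above Norbury even though Norbury lies between Penrith and the peak Brixley on the axis — preferences dip and rise again. Not single-peaked.
Faction 3 (peak Penrith at position 4): ranking walks positions 4-3-5-2-1, expanding outward from the peak — single-peaked.
Faction 4: ranking walks positions 2-5-4-1-3; Kelston is ranked above Norbury even though Norbury lies between Kelston and the peak Brixley on the axis — preferences dip and rise again. Not single-peaked.
Faction 5 (peak Norbury at position 3): ranking walks positions 3-4-5-2-1, expanding outward from the peak — single-peaked.
Faction 6 (peak Kelston at position 5): ranking walks positions 5-4-3-2-1, expanding outward from the peak — single-peaked.
Faction 2 violates single-peakedness, so the profile is not single-peaked on this axis.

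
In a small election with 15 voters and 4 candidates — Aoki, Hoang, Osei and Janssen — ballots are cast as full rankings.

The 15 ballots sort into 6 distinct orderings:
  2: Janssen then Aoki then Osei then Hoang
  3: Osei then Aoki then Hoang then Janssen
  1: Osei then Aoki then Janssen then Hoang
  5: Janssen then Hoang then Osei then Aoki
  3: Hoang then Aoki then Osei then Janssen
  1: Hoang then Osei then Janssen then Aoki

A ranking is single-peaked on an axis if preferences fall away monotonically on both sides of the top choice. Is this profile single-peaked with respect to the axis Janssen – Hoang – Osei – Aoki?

no

Axis positions: Janssen=1, Hoang=2, Osei=3, Aoki=4.
Bloc 1: ranking walks positions 1-4-3-2; Aoki is ranked above Hoang even though Hoang lies between Aoki and the peak Janssen on the axis — preferences dip and rise again. Not single-peaked.
Bloc 2 (peak Osei at position 3): ranking walks positions 3-4-2-1, expanding outward from the peak — single-peaked.
Bloc 3: ranking walks positions 3-4-1-2; Janssen is ranked above Hoang even though Hoang lies between Janssen and the peak Osei on the axis — preferences dip and rise again. Not single-peaked.
Bloc 4 (peak Janssen at position 1): ranking walks positions 1-2-3-4, expanding outward from the peak — single-peaked.
Bloc 5: ranking walks positions 2-4-3-1; Aoki is ranked above Osei even though Osei lies between Aoki and the peak Hoang on the axis — preferences dip and rise again. Not single-peaked.
Bloc 6 (peak Hoang at position 2): ranking walks positions 2-3-1-4, expanding outward from the peak — single-peaked.
Bloc 1 violates single-peakedness, so the profile is not single-peaked on this axis.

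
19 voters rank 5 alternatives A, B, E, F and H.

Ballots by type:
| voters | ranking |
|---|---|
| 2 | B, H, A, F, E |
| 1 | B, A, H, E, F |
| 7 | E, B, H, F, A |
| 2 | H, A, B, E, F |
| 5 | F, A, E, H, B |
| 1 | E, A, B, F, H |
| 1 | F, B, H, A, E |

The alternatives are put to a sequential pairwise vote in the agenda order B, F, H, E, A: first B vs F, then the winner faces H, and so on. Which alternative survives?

A

Round 1: B vs F — 13–6, B advances.
Round 2: B vs H — 12–7, B advances.
Round 3: B vs E — 6–13, E advances.
Round 4: E vs A — 8–11, A advances.
The agenda winner is A.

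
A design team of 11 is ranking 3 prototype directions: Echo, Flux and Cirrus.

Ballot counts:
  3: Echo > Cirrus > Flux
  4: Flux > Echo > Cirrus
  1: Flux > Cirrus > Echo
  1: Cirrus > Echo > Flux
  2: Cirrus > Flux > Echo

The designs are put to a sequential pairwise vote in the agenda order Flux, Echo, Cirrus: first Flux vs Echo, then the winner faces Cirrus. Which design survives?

Cirrus

Round 1: Flux vs Echo — 7–4, Flux advances.
Round 2: Flux vs Cirrus — 5–6, Cirrus advances.
The agenda winner is Cirrus.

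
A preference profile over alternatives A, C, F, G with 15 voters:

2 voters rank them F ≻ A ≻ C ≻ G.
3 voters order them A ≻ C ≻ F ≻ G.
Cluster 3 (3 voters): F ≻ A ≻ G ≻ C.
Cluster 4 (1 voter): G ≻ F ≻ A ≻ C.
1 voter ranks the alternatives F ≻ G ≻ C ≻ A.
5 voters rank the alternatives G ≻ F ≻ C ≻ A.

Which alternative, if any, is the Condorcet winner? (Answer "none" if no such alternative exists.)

Head-to-head results (15 voters):
A vs C: A wins 9–6.
A vs F: A preferred on 3 ballots; F wins 12–3.
A vs G: 2+3+3 = 8 for A, 7 for G — A by 8–7.
C vs F: C preferred on 3 ballots; F wins 12–3.
C vs G: 2+3 = 5 for C, 10 for G — G by 10–5.
F vs G: F preferred on 2+3+3+1 = 9 ballots; F wins 9–6.
F defeats every rival head-to-head and is the Condorcet winner.

F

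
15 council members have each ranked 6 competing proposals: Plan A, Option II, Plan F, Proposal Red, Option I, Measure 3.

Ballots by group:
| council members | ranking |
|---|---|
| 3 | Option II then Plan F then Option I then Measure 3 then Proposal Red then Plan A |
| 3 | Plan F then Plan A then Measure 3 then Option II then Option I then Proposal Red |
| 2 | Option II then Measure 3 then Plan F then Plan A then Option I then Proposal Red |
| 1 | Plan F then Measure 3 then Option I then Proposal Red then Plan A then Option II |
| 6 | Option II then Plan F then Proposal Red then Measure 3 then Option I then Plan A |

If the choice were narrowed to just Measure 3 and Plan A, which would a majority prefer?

Measure 3

Ballots ranking Measure 3 above Plan A: 3 + 2 + 1 + 6 = 12.
Ballots ranking Plan A above Measure 3: 15 − 12 = 3.
Measure 3 wins the head-to-head 12–3.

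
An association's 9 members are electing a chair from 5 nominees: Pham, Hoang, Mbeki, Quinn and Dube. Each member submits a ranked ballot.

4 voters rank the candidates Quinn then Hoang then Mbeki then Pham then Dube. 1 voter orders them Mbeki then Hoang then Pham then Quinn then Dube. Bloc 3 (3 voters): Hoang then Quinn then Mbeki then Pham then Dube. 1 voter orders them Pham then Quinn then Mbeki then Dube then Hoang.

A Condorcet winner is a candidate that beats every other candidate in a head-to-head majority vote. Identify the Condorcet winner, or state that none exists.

Quinn

Pairwise majorities:
Pham vs Hoang: Hoang wins 8–1.
Pham vs Mbeki: Mbeki wins 8–1.
Pham vs Quinn: Quinn, 7–2.
Pham vs Dube: Pham wins 9–0.
Hoang vs Mbeki: Hoang is ranked higher on 4+3 = 7 ballots, Mbeki on 2. Hoang wins 7–2.
Hoang vs Quinn: Quinn, 5–4.
Hoang vs Dube: 8 to 1, Hoang.
Mbeki vs Quinn: Quinn, 8–1.
Mbeki vs Dube: Mbeki preferred on 4+1+3+1 = 9 ballots; Mbeki wins 9–0.
Quinn–Dube: Quinn 9–0.
Quinn defeats every rival head-to-head and is the Condorcet winner.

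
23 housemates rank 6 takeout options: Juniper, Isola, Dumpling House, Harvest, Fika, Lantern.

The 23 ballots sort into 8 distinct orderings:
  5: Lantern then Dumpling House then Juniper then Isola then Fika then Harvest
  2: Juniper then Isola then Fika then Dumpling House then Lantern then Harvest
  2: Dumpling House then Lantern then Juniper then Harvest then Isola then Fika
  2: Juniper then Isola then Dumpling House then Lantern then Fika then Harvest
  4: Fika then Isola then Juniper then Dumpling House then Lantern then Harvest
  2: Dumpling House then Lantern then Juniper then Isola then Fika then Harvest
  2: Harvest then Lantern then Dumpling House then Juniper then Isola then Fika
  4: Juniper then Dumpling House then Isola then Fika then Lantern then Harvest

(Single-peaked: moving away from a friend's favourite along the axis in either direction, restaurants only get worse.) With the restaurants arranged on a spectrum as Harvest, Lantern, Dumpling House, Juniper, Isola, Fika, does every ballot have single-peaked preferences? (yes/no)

yes

Axis positions: Harvest=1, Lantern=2, Dumpling House=3, Juniper=4, Isola=5, Fika=6.
Group 1 (peak Lantern at position 2): ranking walks positions 2-3-4-5-6-1, expanding outward from the peak — single-peaked.
Group 2 (peak Juniper at position 4): ranking walks positions 4-5-6-3-2-1, expanding outward from the peak — single-peaked.
Group 3 (peak Dumpling House at position 3): ranking walks positions 3-2-4-1-5-6, expanding outward from the peak — single-peaked.
Group 4 (peak Juniper at position 4): ranking walks positions 4-5-3-2-6-1, expanding outward from the peak — single-peaked.
Group 5 (peak Fika at position 6): ranking walks positions 6-5-4-3-2-1, expanding outward from the peak — single-peaked.
Group 6 (peak Dumpling House at position 3): ranking walks positions 3-2-4-5-6-1, expanding outward from the peak — single-peaked.
Group 7 (peak Harvest at position 1): ranking walks positions 1-2-3-4-5-6, expanding outward from the peak — single-peaked.
Group 8 (peak Juniper at position 4): ranking walks positions 4-3-5-6-2-1, expanding outward from the peak — single-peaked.
Every ranking is single-peaked on this axis.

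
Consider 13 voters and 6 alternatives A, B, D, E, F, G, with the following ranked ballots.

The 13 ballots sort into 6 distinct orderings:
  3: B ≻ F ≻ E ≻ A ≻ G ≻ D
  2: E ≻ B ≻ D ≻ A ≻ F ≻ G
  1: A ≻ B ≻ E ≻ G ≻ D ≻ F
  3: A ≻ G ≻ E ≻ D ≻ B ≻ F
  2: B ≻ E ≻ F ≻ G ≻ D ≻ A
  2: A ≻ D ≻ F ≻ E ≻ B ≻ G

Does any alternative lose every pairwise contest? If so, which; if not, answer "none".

Head-to-head results (13 voters):
A vs B: 1+3+2 = 6 for A, 7 for B — B by 7–6.
A vs D: A wins 9–4.
A vs E: A preferred on 1+3+2 = 6 ballots; E wins 7–6.
A vs F: 2+1+3+2 = 8 for A, 5 for F — A by 8–5.
A–G: A 11–2.
B vs D: B is ranked higher on 3+2+1+2 = 8 ballots, D on 5. B wins 8–5.
B–E: E 7–6.
B vs F: B preferred on 3+2+1+3+2 = 11 ballots; B wins 11–2.
B vs G: B, 10–3.
D vs E: D preferred on 2 ballots; E wins 11–2.
D vs F: 2+1+3+2 = 8 for D, 5 for F — D by 8–5.
D–G: G 9–4.
E vs F: E, 8–5.
E vs G: E, 10–3.
F–G: F 9–4.
Each alternative has at least one pairwise win (A beats D; B beats A; D beats F; E beats A; F beats G; G beats D) — no Condorcet loser.

none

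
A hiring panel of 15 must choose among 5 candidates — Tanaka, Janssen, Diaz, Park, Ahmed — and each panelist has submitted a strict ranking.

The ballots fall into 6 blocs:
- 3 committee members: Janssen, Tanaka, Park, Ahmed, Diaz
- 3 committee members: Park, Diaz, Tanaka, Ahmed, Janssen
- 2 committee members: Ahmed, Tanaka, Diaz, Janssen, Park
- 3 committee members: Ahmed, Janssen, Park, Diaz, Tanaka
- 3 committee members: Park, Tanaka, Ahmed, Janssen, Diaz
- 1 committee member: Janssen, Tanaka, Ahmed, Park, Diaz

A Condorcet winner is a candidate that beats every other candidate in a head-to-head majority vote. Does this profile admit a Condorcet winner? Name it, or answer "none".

none

Check each pair by majority over 15 ballots:
Tanaka vs Janssen: Tanaka wins 8–7.
Tanaka vs Diaz: Tanaka, 9–6.
Tanaka vs Park: Park, 9–6.
Tanaka vs Ahmed: Tanaka, 10–5.
Janssen vs Diaz: Janssen wins 10–5.
Janssen vs Park: 3+2+3+1 = 9 for Janssen, 6 for Park — Janssen by 9–6.
Janssen vs Ahmed: Janssen is ranked higher on 3+1 = 4 ballots, Ahmed on 11. Ahmed wins 11–4.
Diaz–Park: Park 13–2.
Diaz vs Ahmed: 3 to 12, Ahmed.
Park vs Ahmed: Park is ranked higher on 3+3+3 = 9 ballots, Ahmed on 6. Park wins 9–6.
Every candidate loses at least once (Tanaka loses to Park; Janssen loses to Tanaka; Diaz loses to Tanaka; Park loses to Janssen; Ahmed loses to Tanaka). The majority relation contains the cycle Tanaka → Janssen → Park → Tanaka, so there is no Condorcet winner.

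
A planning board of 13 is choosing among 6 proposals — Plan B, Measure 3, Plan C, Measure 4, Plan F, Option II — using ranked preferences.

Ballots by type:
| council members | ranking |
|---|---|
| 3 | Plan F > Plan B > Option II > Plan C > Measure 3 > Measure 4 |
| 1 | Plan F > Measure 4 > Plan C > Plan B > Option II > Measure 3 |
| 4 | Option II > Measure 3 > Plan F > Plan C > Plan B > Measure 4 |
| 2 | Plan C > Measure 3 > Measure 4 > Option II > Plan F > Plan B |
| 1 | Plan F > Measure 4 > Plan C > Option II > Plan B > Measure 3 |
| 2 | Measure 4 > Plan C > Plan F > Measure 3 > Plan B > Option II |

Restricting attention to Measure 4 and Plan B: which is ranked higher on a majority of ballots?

Plan B

Ballots ranking Measure 4 above Plan B: 1 + 2 + 1 + 2 = 6.
Ballots ranking Plan B above Measure 4: 13 − 6 = 7.
Plan B wins the head-to-head 7–6.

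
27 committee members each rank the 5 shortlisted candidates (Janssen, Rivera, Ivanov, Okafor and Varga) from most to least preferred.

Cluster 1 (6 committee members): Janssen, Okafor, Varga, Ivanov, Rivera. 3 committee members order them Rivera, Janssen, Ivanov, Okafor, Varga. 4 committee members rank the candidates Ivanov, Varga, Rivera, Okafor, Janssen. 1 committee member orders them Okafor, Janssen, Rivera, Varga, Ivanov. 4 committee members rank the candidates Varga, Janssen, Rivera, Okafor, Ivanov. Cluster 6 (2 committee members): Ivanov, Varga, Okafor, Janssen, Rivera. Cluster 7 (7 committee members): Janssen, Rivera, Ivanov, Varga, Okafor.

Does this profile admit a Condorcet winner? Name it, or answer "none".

Pairwise majorities:
Janssen vs Rivera: Janssen preferred on 6+1+4+2+7 = 20 ballots; Janssen wins 20–7.
Janssen vs Ivanov: 21 to 6, Janssen.
Janssen vs Okafor: 6+3+4+7 = 20 for Janssen, 7 for Okafor — Janssen by 20–7.
Janssen vs Varga: Janssen preferred on 6+3+1+7 = 17 ballots; Janssen wins 17–10.
Rivera vs Ivanov: Rivera preferred on 3+1+4+7 = 15 ballots; Rivera wins 15–12.
Rivera vs Okafor: 18 to 9, Rivera.
Rivera vs Varga: 3+1+7 = 11 for Rivera, 16 for Varga — Varga by 16–11.
Ivanov vs Okafor: Ivanov preferred on 3+4+2+7 = 16 ballots; Ivanov wins 16–11.
Ivanov vs Varga: Ivanov is ranked higher on 3+4+2+7 = 16 ballots, Varga on 11. Ivanov wins 16–11.
Okafor vs Varga: 6+3+1 = 10 for Okafor, 17 for Varga — Varga by 17–10.
Janssen wins every pairwise contest, so Janssen is the Condorcet winner.

Janssen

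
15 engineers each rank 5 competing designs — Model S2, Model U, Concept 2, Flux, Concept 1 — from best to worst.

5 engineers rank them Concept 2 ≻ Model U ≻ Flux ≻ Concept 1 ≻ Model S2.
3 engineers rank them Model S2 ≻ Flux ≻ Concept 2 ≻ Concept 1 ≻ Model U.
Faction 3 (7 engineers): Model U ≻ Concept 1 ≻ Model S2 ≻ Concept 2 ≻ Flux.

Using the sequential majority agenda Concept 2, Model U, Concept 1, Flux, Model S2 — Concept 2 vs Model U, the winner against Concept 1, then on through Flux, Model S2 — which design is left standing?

Model S2

Round 1: Concept 2 vs Model U — 8–7, Concept 2 advances.
Round 2: Concept 2 vs Concept 1 — 8–7, Concept 2 advances.
Round 3: Concept 2 vs Flux — 12–3, Concept 2 advances.
Round 4: Concept 2 vs Model S2 — 5–10, Model S2 advances.
Model S2 survives the agenda.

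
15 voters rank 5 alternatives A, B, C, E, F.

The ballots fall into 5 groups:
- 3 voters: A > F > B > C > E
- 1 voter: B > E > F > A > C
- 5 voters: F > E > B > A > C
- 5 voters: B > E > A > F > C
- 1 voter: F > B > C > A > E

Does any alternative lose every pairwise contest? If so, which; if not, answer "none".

C

Pairwise majorities:
A vs B: B, 12–3.
A–C: A 14–1.
A–E: E 11–4.
A vs F: A preferred on 3+5 = 8 ballots; A wins 8–7.
B vs C: B wins 15–0.
B vs E: B is ranked higher on 3+1+5+1 = 10 ballots, E on 5. B wins 10–5.
B vs F: B is ranked higher on 1+5 = 6 ballots, F on 9. F wins 9–6.
C–E: E 11–4.
C vs F: 0 for C, 15 for F — F by 15–0.
E vs F: F wins 9–6.
C is beaten in every head-to-head and is the Condorcet loser.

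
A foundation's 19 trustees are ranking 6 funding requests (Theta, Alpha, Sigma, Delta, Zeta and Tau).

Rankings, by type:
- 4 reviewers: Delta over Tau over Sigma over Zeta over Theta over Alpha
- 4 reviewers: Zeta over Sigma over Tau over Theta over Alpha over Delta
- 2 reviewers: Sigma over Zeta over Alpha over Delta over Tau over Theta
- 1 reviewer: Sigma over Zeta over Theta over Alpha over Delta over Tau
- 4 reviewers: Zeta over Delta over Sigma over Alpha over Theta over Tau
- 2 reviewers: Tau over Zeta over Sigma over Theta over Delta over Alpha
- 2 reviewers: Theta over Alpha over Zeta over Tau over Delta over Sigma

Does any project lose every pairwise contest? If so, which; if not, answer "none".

Alpha

Pairwise majorities:
Theta vs Alpha: Theta wins 13–6.
Theta vs Sigma: Sigma wins 17–2.
Theta vs Delta: Delta wins 10–9.
Theta vs Zeta: 2 to 17, Zeta.
Theta vs Tau: 1+4+2 = 7 for Theta, 12 for Tau — Tau by 12–7.
Alpha vs Sigma: 2 to 17, Sigma.
Alpha vs Delta: Alpha is ranked higher on 4+2+1+2 = 9 ballots, Delta on 10. Delta wins 10–9.
Alpha vs Zeta: 2 to 17, Zeta.
Alpha vs Tau: Alpha is ranked higher on 2+1+4+2 = 9 ballots, Tau on 10. Tau wins 10–9.
Sigma vs Delta: 4+2+1+2 = 9 for Sigma, 10 for Delta — Delta by 10–9.
Sigma vs Zeta: Zeta, 12–7.
Sigma vs Tau: Sigma preferred on 4+2+1+4 = 11 ballots; Sigma wins 11–8.
Delta vs Zeta: Zeta wins 15–4.
Delta vs Tau: Delta wins 11–8.
Zeta vs Tau: Zeta preferred on 4+2+1+4+2 = 13 ballots; Zeta wins 13–6.
Only Alpha has no wins; Alpha is the Condorcet loser.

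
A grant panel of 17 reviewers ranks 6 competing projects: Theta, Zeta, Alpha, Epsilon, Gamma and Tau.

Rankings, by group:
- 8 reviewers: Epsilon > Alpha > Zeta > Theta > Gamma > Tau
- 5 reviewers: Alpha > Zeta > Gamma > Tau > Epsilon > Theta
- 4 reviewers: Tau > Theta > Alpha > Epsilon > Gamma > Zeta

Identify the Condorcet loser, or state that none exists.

none

Head-to-head results (17 reviewers):
Theta vs Zeta: 4 to 13, Zeta.
Theta vs Alpha: Alpha wins 13–4.
Theta vs Epsilon: Epsilon, 13–4.
Theta vs Gamma: 8+4 = 12 for Theta, 5 for Gamma — Theta by 12–5.
Theta vs Tau: Theta is ranked higher on 8 ballots, Tau on 9. Tau wins 9–8.
Zeta vs Alpha: 0 to 17, Alpha.
Zeta vs Epsilon: 5 for Zeta, 12 for Epsilon — Epsilon by 12–5.
Zeta vs Gamma: Zeta, 13–4.
Zeta–Tau: Zeta 13–4.
Alpha–Epsilon: Alpha 9–8.
Alpha vs Gamma: Alpha preferred on 8+5+4 = 17 ballots; Alpha wins 17–0.
Alpha vs Tau: 8+5 = 13 for Alpha, 4 for Tau — Alpha by 13–4.
Epsilon vs Gamma: 8+4 = 12 for Epsilon, 5 for Gamma — Epsilon by 12–5.
Epsilon vs Tau: Epsilon preferred on 8 ballots; Tau wins 9–8.
Gamma–Tau: Gamma 13–4.
Every project wins at least one matchup (Theta beats Gamma; Zeta beats Theta; Alpha beats Theta; Epsilon beats Theta; Gamma beats Tau; Tau beats Theta), so there is no Condorcet loser.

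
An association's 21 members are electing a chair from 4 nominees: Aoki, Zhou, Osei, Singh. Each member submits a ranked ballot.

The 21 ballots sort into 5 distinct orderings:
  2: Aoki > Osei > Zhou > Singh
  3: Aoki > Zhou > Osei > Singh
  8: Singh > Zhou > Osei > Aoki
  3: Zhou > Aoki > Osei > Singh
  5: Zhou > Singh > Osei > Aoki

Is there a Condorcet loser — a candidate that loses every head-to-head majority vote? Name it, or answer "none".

Pairwise majorities:
Aoki vs Zhou: Zhou, 16–5.
Aoki vs Osei: Aoki preferred on 2+3+3 = 8 ballots; Osei wins 13–8.
Aoki vs Singh: Aoki is ranked higher on 2+3+3 = 8 ballots, Singh on 13. Singh wins 13–8.
Zhou vs Osei: Zhou wins 19–2.
Zhou vs Singh: 13 to 8, Zhou.
Osei vs Singh: Singh, 13–8.
Only Aoki has no wins; Aoki is the Condorcet loser.

Aoki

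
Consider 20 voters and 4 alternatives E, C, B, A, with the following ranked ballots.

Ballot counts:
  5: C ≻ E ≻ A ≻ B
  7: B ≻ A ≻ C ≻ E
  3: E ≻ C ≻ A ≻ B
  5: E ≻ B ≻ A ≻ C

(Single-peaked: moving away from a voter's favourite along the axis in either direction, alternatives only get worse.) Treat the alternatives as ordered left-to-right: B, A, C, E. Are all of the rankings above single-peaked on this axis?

Axis positions: B=1, A=2, C=3, E=4.
Faction 1 (peak C at position 3): ranking walks positions 3-4-2-1, expanding outward from the peak — single-peaked.
Faction 2 (peak B at position 1): ranking walks positions 1-2-3-4, expanding outward from the peak — single-peaked.
Faction 3 (peak E at position 4): ranking walks positions 4-3-2-1, expanding outward from the peak — single-peaked.
Faction 4: ranking walks positions 4-1-2-3; B is ranked above C even though C lies between B and the peak E on the axis — preferences dip and rise again. Not single-peaked.
Faction 4 violates single-peakedness, so the profile is not single-peaked on this axis.

no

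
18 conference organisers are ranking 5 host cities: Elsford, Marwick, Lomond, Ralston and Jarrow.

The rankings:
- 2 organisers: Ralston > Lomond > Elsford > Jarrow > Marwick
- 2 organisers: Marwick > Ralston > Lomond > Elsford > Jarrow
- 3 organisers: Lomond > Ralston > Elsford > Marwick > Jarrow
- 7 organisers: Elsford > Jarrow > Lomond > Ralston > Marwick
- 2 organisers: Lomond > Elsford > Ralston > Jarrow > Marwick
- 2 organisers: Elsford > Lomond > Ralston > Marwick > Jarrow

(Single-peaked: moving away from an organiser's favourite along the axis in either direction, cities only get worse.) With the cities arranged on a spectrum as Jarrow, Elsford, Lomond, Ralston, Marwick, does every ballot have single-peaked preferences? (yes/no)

Axis positions: Jarrow=1, Elsford=2, Lomond=3, Ralston=4, Marwick=5.
Cluster 1 (peak Ralston at position 4): ranking walks positions 4-3-2-1-5, expanding outward from the peak — single-peaked.
Cluster 2 (peak Marwick at position 5): ranking walks positions 5-4-3-2-1, expanding outward from the peak — single-peaked.
Cluster 3 (peak Lomond at position 3): ranking walks positions 3-4-2-5-1, expanding outward from the peak — single-peaked.
Cluster 4 (peak Elsford at position 2): ranking walks positions 2-1-3-4-5, expanding outward from the peak — single-peaked.
Cluster 5 (peak Lomond at position 3): ranking walks positions 3-2-4-1-5, expanding outward from the peak — single-peaked.
Cluster 6 (peak Elsford at position 2): ranking walks positions 2-3-4-5-1, expanding outward from the peak — single-peaked.
Every ranking is single-peaked on this axis.

yes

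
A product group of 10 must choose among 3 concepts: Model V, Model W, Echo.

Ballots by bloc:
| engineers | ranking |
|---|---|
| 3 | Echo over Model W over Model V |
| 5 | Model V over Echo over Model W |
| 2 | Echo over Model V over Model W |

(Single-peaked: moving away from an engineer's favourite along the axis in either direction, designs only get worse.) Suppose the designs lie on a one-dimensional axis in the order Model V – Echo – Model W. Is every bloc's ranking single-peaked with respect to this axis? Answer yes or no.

Axis positions: Model V=1, Echo=2, Model W=3.
Bloc 1 (peak Echo at position 2): ranking walks positions 2-3-1, expanding outward from the peak — single-peaked.
Bloc 2 (peak Model V at position 1): ranking walks positions 1-2-3, expanding outward from the peak — single-peaked.
Bloc 3 (peak Echo at position 2): ranking walks positions 2-1-3, expanding outward from the peak — single-peaked.
Every ranking is single-peaked on this axis.

yes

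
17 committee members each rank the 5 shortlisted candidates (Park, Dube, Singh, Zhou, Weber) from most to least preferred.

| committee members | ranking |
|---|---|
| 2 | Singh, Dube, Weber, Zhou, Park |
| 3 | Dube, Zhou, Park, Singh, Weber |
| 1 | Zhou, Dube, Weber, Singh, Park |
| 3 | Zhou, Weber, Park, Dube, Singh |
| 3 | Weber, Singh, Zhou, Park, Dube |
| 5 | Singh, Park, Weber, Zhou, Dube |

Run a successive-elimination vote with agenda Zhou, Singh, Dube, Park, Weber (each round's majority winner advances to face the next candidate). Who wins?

Singh

Round 1: Zhou vs Singh — 7–10, Singh advances.
Round 2: Singh vs Dube — 10–7, Singh advances.
Round 3: Singh vs Park — 11–6, Singh advances.
Round 4: Singh vs Weber — 10–7, Singh advances.
Singh survives the agenda.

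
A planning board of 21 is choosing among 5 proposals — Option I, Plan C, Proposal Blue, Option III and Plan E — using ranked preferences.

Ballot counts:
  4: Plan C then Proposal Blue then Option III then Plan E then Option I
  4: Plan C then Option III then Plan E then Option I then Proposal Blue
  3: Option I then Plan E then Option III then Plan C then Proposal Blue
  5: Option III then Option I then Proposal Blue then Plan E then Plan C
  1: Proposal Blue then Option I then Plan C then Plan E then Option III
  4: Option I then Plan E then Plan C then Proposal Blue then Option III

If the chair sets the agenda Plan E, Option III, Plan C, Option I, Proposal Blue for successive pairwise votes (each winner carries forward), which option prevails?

Round 1: Plan E vs Option III — 8–13, Option III advances.
Round 2: Option III vs Plan C — 8–13, Plan C advances.
Round 3: Plan C vs Option I — 8–13, Option I advances.
Round 4: Option I vs Proposal Blue — 16–5, Option I advances.
Option I survives the agenda.

Option I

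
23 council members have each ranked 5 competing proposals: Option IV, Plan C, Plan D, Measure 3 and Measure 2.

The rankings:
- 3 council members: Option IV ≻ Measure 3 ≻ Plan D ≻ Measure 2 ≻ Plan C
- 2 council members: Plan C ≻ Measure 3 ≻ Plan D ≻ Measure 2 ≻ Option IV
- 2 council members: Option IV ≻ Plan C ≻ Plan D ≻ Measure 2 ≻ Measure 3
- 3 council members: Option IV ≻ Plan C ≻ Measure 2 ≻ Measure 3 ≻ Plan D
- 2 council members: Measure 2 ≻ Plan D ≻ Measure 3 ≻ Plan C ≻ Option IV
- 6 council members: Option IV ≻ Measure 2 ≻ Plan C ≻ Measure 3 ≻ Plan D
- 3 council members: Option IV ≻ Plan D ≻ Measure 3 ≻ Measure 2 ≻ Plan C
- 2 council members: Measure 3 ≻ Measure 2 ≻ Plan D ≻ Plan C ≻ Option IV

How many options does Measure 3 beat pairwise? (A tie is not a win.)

Measure 3 against each rival (23 council members):
Measure 3 vs Option IV: 2+2+2 = 6 for Measure 3, 17 for Option IV — Option IV by 17–6.
Measure 3 vs Plan C: 3+2+3+2 = 10 for Measure 3, 13 for Plan C — Plan C by 13–10.
Measure 3 vs Plan D: 16 to 7, Measure 3.
Measure 3 vs Measure 2: Measure 3 is ranked higher on 3+2+3+2 = 10 ballots, Measure 2 on 13. Measure 2 wins 13–10.
Measure 3 beats Plan D; loses to Option IV, Plan C, Measure 2 — 1 pairwise win.

1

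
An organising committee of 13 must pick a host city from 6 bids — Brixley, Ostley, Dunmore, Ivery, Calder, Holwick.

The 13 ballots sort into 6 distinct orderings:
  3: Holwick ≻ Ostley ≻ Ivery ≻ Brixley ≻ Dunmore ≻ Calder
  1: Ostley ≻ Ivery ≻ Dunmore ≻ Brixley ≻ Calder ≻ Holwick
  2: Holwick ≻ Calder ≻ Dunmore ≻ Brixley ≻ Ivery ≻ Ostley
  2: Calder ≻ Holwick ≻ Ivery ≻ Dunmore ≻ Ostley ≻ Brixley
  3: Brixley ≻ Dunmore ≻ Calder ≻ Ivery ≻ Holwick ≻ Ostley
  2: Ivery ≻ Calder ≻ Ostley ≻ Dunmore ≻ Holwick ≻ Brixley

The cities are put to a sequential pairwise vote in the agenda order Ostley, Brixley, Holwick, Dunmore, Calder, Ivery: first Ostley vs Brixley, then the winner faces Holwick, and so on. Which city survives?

Calder

Round 1: Ostley vs Brixley — 8–5, Ostley advances.
Round 2: Ostley vs Holwick — 3–10, Holwick advances.
Round 3: Holwick vs Dunmore — 7–6, Holwick advances.
Round 4: Holwick vs Calder — 5–8, Calder advances.
Round 5: Calder vs Ivery — 7–6, Calder advances.
The agenda winner is Calder.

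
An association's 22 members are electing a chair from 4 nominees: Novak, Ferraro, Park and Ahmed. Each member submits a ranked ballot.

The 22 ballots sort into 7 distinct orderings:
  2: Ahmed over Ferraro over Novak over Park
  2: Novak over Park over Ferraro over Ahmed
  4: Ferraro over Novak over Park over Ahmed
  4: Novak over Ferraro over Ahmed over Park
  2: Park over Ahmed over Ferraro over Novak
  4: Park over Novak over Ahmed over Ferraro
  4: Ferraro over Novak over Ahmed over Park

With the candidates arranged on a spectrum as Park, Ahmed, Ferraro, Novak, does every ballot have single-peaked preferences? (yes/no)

no

Axis positions: Park=1, Ahmed=2, Ferraro=3, Novak=4.
Type 1 (peak Ahmed at position 2): ranking walks positions 2-3-4-1, expanding outward from the peak — single-peaked.
Type 2: ranking walks positions 4-1-3-2; Park is ranked above Ferraro even though Ferraro lies between Park and the peak Novak on the axis — preferences dip and rise again. Not single-peaked.
Type 3: ranking walks positions 3-4-1-2; Park is ranked above Ahmed even though Ahmed lies between Park and the peak Ferraro on the axis — preferences dip and rise again. Not single-peaked.
Type 4 (peak Novak at position 4): ranking walks positions 4-3-2-1, expanding outward from the peak — single-peaked.
Type 5 (peak Park at position 1): ranking walks positions 1-2-3-4, expanding outward from the peak — single-peaked.
Type 6: ranking walks positions 1-4-2-3; Novak is ranked above Ahmed even though Ahmed lies between Novak and the peak Park on the axis — preferences dip and rise again. Not single-peaked.
Type 7 (peak Ferraro at position 3): ranking walks positions 3-4-2-1, expanding outward from the peak — single-peaked.
Type 2 violates single-peakedness, so the profile is not single-peaked on this axis.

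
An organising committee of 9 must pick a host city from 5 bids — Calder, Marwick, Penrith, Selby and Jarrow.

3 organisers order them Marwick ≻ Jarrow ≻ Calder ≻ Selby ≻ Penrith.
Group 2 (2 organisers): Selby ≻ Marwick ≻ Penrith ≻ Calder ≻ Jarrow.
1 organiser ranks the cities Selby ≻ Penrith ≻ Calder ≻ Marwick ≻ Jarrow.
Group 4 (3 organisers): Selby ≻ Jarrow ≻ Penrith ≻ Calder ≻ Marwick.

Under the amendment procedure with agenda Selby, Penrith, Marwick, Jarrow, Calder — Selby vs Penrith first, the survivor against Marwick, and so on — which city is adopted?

Round 1: Selby vs Penrith — 9–0, Selby advances.
Round 2: Selby vs Marwick — 6–3, Selby advances.
Round 3: Selby vs Jarrow — 6–3, Selby advances.
Round 4: Selby vs Calder — 6–3, Selby advances.
Selby survives the agenda.

Selby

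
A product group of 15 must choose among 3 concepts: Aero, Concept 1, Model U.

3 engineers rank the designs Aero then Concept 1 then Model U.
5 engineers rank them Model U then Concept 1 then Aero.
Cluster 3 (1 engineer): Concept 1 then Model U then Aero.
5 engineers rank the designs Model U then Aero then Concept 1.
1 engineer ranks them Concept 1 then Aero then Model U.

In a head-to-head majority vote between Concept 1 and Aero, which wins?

Aero

Ballots ranking Concept 1 above Aero: 5 + 1 + 1 = 7.
Ballots ranking Aero above Concept 1: 15 − 7 = 8.
Aero wins the head-to-head 8–7.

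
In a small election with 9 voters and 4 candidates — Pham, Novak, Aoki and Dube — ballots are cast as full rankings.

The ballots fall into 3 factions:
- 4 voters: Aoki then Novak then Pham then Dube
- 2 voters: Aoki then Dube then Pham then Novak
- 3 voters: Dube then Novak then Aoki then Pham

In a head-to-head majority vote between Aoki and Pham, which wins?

Ballots ranking Aoki above Pham: 4 + 2 + 3 = 9.
Ballots ranking Pham above Aoki: 9 − 9 = 0.
Aoki wins the head-to-head 9–0.

Aoki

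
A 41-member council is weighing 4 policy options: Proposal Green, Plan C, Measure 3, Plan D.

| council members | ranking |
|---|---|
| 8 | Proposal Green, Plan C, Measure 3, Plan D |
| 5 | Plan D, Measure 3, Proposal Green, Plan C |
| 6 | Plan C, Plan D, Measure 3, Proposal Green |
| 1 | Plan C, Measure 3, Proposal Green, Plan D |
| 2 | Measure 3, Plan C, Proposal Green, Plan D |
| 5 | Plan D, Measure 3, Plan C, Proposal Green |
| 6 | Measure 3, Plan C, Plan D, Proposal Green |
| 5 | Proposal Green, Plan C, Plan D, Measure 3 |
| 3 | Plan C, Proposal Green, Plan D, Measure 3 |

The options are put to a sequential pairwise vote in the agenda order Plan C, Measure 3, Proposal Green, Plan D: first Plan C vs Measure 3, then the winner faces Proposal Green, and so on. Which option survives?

Round 1: Plan C vs Measure 3 — 23–18, Plan C advances.
Round 2: Plan C vs Proposal Green — 23–18, Plan C advances.
Round 3: Plan C vs Plan D — 31–10, Plan C advances.
Plan C survives the agenda.

Plan C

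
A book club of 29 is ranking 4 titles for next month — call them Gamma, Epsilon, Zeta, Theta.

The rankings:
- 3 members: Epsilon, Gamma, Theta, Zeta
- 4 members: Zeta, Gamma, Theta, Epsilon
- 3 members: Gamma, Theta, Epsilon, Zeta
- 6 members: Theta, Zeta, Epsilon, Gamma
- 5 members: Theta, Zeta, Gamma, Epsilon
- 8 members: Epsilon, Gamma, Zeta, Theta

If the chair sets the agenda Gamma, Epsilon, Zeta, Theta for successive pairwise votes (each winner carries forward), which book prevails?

Round 1: Gamma vs Epsilon — 12–17, Epsilon advances.
Round 2: Epsilon vs Zeta — 14–15, Zeta advances.
Round 3: Zeta vs Theta — 12–17, Theta advances.
Theta survives the agenda.

Theta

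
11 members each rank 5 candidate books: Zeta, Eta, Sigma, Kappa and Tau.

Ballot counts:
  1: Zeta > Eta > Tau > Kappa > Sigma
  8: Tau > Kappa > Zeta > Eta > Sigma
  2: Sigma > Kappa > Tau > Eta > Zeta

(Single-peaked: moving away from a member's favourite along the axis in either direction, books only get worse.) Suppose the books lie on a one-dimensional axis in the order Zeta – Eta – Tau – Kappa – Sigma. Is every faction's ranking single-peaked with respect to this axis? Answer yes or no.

Axis positions: Zeta=1, Eta=2, Tau=3, Kappa=4, Sigma=5.
Faction 1 (peak Zeta at position 1): ranking walks positions 1-2-3-4-5, expanding outward from the peak — single-peaked.
Faction 2: ranking walks positions 3-4-1-2-5; Zeta is ranked above Eta even though Eta lies between Zeta and the peak Tau on the axis — preferences dip and rise again. Not single-peaked.
Faction 3 (peak Sigma at position 5): ranking walks positions 5-4-3-2-1, expanding outward from the peak — single-peaked.
Faction 2 violates single-peakedness, so the profile is not single-peaked on this axis.

no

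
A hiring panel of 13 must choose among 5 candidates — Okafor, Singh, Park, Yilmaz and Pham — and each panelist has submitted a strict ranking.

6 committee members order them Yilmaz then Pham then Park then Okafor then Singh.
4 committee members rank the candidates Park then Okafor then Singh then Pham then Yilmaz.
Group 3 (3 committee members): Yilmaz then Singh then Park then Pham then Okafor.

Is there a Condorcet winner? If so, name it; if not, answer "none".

Check each pair by majority over 13 ballots:
Okafor vs Singh: Okafor preferred on 6+4 = 10 ballots; Okafor wins 10–3.
Okafor vs Park: 0 to 13, Park.
Okafor vs Yilmaz: 4 for Okafor, 9 for Yilmaz — Yilmaz by 9–4.
Okafor vs Pham: Pham wins 9–4.
Singh vs Park: 3 for Singh, 10 for Park — Park by 10–3.
Singh–Yilmaz: Yilmaz 9–4.
Singh vs Pham: 7 to 6, Singh.
Park vs Yilmaz: Park is ranked higher on 4 ballots, Yilmaz on 9. Yilmaz wins 9–4.
Park vs Pham: Park preferred on 4+3 = 7 ballots; Park wins 7–6.
Yilmaz vs Pham: Yilmaz, 9–4.
Yilmaz beats each of Okafor, Singh, Park, Pham — Yilmaz is the Condorcet winner.

Yilmaz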